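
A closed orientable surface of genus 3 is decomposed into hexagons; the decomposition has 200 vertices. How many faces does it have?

102

χ = 2 − 2·3 = -4, and every face is a hexagon so 6F = 2E.
V − E + F = -4 with E = 6F/2 gives 200 − (6/2 − 1)·F = -4, so F = 102 and E = 306.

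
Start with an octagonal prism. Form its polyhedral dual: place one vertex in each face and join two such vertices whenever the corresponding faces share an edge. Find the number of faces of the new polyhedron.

The base solid has V = 16, E = 24, F = 10.
The dual swaps V and F and preserves E: V′ = F = 10, E′ = E = 24, F′ = V = 16.

16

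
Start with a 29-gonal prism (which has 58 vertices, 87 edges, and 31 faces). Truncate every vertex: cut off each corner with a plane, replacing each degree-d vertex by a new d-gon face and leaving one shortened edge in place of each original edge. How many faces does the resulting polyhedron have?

Truncation replaces each original edge-end by a new vertex, so V′ = 2E = 174.
Each original edge survives, and each old vertex of degree d contributes d new edges; summing degrees gives Σd = 2E, so E′ = E + 2E = 3E = 261.
Each original face survives and each original vertex becomes one new face: F′ = F + V = 89.

89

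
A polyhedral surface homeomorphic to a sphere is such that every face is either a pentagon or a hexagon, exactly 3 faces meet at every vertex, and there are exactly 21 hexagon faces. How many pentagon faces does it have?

Let x be the number of pentagons; then F = 21 + x.
Edge–face incidences: 2E = 6·21 + 5·x = 126 + 5x.
Every vertex has degree 3, so 3V = 2E.
Euler: V − E + F = 2 ⇒ (2E)/3 − E + (21 + x) = 2.
Multiply by 6: 2·(2E) − 3·(2E) + 6·(21 + x) = 12, i.e. 126 + 6x − (126 + 5x) = 12.
Collecting terms: x = 12.
Then 2E = 126 + 5·12 = 186, so E = 93, V = 2E/3 = 62, F = 21 + 12 = 33.

12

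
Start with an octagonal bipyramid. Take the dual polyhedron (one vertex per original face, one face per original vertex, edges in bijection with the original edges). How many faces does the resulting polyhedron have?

10

The base solid has V = 10, E = 24, F = 16.
The dual swaps V and F and preserves E: V′ = F = 16, E′ = E = 24, F′ = V = 10.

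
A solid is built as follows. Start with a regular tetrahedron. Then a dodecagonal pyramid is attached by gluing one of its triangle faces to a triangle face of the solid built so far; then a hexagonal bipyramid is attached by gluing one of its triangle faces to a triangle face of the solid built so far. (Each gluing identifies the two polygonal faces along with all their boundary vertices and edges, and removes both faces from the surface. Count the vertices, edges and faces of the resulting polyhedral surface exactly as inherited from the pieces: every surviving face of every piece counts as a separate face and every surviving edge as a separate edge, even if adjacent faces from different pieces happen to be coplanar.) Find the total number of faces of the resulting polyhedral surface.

A regular tetrahedron: V=4, E=6, F=4.
Attach a dodecagonal pyramid (V=13, E=24, F=13) along a 3-gon: merge 3 vertices and 3 edges, delete both glued faces → V=14, E=27, F=15.
Attach a hexagonal bipyramid (V=8, E=18, F=12) along a 3-gon: merge 3 vertices and 3 edges, delete both glued faces → V=19, E=42, F=25.
Check: V − E + F = 19 − 42 + 25 = 2.

25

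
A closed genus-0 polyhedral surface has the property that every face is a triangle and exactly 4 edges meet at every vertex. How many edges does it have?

Each face has 3 edges and each edge borders two faces, so 2E = 3F.
Each vertex has degree 4, so 4V = 2E and hence V = 3F/4.
Euler: V − E + F = 2 ⇒ (3F/4) − (3F/2) + F = 2.
Multiply by 8: (6 − 12 + 8)F = 16, i.e. 2F = 16.
So F = 8, E = 3·8/2 = 12, V = 3·8/4 = 6.

12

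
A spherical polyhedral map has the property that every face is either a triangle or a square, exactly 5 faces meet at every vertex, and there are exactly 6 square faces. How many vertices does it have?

Let x be the number of triangles; then F = 6 + x.
Edge–face incidences: 2E = 4·6 + 3·x = 24 + 3x.
Every vertex has degree 5, so 5V = 2E.
Euler: V − E + F = 2 ⇒ (2E)/5 − E + (6 + x) = 2.
Multiply by 10: 2·(2E) − 5·(2E) + 10·(6 + x) = 20, i.e. 60 + 10x − 3·(24 + 3x) = 20.
Collecting terms: x − 12 = 20, so x = 32.
Then 2E = 24 + 3·32 = 120, so E = 60, V = 2E/5 = 24, F = 6 + 32 = 38.

24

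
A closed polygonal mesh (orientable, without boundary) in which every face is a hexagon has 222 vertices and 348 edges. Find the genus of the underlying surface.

Every face is a hexagon and each edge borders two faces, so 6F = 2·348, giving F = 116.
χ = V − E + F = 222 − 348 + 116 = -10.
For a closed orientable surface χ = 2 − 2g, so g = (2 − (-10))/2 = 6.

6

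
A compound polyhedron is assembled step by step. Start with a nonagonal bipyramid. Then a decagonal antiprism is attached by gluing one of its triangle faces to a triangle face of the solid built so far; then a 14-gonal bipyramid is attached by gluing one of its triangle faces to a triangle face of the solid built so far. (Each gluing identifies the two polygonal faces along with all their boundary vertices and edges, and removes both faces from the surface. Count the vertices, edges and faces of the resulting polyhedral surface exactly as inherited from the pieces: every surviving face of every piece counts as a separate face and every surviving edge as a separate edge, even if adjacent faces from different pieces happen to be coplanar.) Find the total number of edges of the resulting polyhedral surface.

103

A nonagonal bipyramid: V=11, E=27, F=18.
Attach a decagonal antiprism (V=20, E=40, F=22) along a 3-gon: merge 3 vertices and 3 edges, delete both glued faces → V=28, E=64, F=38.
Attach a 14-gonal bipyramid (V=16, E=42, F=28) along a 3-gon: merge 3 vertices and 3 edges, delete both glued faces → V=41, E=103, F=64.
Check: V − E + F = 41 − 103 + 64 = 2.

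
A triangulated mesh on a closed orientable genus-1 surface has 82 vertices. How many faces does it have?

χ = 2 − 2·1 = 0, and every face is a triangle so 3F = 2E.
V − E + F = 0 with E = 3F/2 gives 82 − (3/2 − 1)·F = 0, so F = 164 and E = 246.

164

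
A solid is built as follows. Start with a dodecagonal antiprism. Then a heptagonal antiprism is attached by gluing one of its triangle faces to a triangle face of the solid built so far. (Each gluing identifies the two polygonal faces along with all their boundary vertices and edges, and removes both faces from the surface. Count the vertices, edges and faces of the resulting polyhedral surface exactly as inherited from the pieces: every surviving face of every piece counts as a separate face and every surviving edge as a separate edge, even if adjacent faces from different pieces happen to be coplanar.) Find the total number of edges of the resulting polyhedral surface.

A dodecagonal antiprism: V=24, E=48, F=26.
Attach a heptagonal antiprism (V=14, E=28, F=16) along a 3-gon: merge 3 vertices and 3 edges, delete both glued faces → V=35, E=73, F=40.
Check: V − E + F = 35 − 73 + 40 = 2.

73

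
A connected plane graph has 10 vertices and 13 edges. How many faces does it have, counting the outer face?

5

Euler's formula for a connected plane graph: V − E + F = 2, so F = 2 − 10 + 13 = 5.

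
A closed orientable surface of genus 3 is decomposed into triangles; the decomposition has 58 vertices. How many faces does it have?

χ = 2 − 2·3 = -4, and every face is a triangle so 3F = 2E.
V − E + F = -4 with E = 3F/2 gives 58 − (3/2 − 1)·F = -4, so F = 124 and E = 186.

124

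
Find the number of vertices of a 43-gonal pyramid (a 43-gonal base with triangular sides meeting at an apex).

44

A pyramid on an n-gon base has one n-gon and n triangles: V = 43 + 1 = 44, E = 2·43 = 86, F = 43 + 1 = 44.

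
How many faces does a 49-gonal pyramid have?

A pyramid on an n-gon base has one n-gon and n triangles: V = 49 + 1 = 50, E = 2·49 = 98, F = 49 + 1 = 50.

50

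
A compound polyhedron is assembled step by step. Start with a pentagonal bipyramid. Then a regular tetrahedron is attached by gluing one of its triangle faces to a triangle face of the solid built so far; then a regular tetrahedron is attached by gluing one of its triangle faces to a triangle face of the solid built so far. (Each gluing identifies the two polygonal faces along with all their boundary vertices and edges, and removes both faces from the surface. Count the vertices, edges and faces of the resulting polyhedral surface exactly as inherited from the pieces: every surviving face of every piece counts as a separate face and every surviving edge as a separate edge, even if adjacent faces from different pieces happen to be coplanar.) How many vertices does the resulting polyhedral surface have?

A pentagonal bipyramid: V=7, E=15, F=10.
Attach a regular tetrahedron (V=4, E=6, F=4) along a 3-gon: merge 3 vertices and 3 edges, delete both glued faces → V=8, E=18, F=12.
Attach a regular tetrahedron (V=4, E=6, F=4) along a 3-gon: merge 3 vertices and 3 edges, delete both glued faces → V=9, E=21, F=14.
Check: V − E + F = 9 − 21 + 14 = 2.

9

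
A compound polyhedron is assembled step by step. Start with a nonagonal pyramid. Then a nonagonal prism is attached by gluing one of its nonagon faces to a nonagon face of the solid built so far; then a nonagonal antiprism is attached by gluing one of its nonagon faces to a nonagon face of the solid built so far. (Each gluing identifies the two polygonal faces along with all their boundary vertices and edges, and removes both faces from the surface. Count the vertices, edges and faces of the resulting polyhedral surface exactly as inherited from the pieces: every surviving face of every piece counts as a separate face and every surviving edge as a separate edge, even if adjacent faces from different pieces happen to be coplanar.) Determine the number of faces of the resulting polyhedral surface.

37

A nonagonal pyramid: V=10, E=18, F=10.
Attach a nonagonal prism (V=18, E=27, F=11) along a 9-gon: merge 9 vertices and 9 edges, delete both glued faces → V=19, E=36, F=19.
Attach a nonagonal antiprism (V=18, E=36, F=20) along a 9-gon: merge 9 vertices and 9 edges, delete both glued faces → V=28, E=63, F=37.
Check: V − E + F = 28 − 63 + 37 = 2.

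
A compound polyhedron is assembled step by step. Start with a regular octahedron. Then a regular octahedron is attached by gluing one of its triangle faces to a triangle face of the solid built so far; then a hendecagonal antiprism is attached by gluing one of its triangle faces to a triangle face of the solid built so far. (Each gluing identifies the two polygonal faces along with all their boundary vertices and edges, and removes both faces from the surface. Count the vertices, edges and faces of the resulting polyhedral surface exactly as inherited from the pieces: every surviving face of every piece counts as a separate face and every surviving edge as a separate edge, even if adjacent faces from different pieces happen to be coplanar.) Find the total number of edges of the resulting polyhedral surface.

A regular octahedron: V=6, E=12, F=8.
Attach a regular octahedron (V=6, E=12, F=8) along a 3-gon: merge 3 vertices and 3 edges, delete both glued faces → V=9, E=21, F=14.
Attach a hendecagonal antiprism (V=22, E=44, F=24) along a 3-gon: merge 3 vertices and 3 edges, delete both glued faces → V=28, E=62, F=36.
Check: V − E + F = 28 − 62 + 36 = 2.

62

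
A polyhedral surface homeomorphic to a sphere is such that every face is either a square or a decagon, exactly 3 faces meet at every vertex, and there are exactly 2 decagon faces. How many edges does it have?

30

Let x be the number of squares; then F = 2 + x.
Edge–face incidences: 2E = 10·2 + 4·x = 20 + 4x.
Every vertex has degree 3, so 3V = 2E.
Euler: V − E + F = 2 ⇒ (2E)/3 − E + (2 + x) = 2.
Multiply by 6: 2·(2E) − 3·(2E) + 6·(2 + x) = 12, i.e. 12 + 6x − (20 + 4x) = 12.
Collecting terms: 2x − 8 = 12, so 2x = 20, so x = 10.
Then 2E = 20 + 4·10 = 60, so E = 30, V = 2E/3 = 20, F = 2 + 10 = 12.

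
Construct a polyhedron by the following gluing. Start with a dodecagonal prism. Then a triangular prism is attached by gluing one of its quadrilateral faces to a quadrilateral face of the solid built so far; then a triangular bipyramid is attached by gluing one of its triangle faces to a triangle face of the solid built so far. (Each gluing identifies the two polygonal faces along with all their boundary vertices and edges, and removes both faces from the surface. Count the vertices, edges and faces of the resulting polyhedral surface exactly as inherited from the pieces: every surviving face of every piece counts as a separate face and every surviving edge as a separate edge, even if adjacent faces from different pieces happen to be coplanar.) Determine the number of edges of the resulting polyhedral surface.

47

A dodecagonal prism: V=24, E=36, F=14.
Attach a triangular prism (V=6, E=9, F=5) along a 4-gon: merge 4 vertices and 4 edges, delete both glued faces → V=26, E=41, F=17.
Attach a triangular bipyramid (V=5, E=9, F=6) along a 3-gon: merge 3 vertices and 3 edges, delete both glued faces → V=28, E=47, F=21.
Check: V − E + F = 28 − 47 + 21 = 2.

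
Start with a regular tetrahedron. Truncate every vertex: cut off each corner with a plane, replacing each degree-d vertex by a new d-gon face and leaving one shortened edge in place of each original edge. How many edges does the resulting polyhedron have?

18

The base solid has V = 4, E = 6, F = 4.
Truncation replaces each original edge-end by a new vertex, so V′ = 2E = 12.
Each original edge survives, and each old vertex of degree d contributes d new edges; summing degrees gives Σd = 2E, so E′ = E + 2E = 3E = 18.
Each original face survives and each original vertex becomes one new face: F′ = F + V = 8.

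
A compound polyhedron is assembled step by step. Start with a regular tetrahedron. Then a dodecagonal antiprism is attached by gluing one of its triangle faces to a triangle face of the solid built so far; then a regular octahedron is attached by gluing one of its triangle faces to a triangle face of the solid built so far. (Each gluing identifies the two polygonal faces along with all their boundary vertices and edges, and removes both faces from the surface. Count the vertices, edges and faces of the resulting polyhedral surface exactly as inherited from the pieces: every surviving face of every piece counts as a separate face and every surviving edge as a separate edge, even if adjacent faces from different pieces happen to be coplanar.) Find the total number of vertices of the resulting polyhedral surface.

28

A regular tetrahedron: V=4, E=6, F=4.
Attach a dodecagonal antiprism (V=24, E=48, F=26) along a 3-gon: merge 3 vertices and 3 edges, delete both glued faces → V=25, E=51, F=28.
Attach a regular octahedron (V=6, E=12, F=8) along a 3-gon: merge 3 vertices and 3 edges, delete both glued faces → V=28, E=60, F=34.
Check: V − E + F = 28 − 60 + 34 = 2.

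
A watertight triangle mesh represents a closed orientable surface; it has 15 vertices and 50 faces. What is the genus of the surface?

Every face is a triangle, so 2E = 3·50 = 150, giving E = 75.
χ = V − E + F = 15 − 75 + 50 = -10.
For a closed orientable surface χ = 2 − 2g, so g = (2 − (-10))/2 = 6.

6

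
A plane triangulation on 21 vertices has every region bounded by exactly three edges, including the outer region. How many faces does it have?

In a plane triangulation 3F = 2E and V − E + F = 2, so F = 2V − 4 = 2·21 − 4 = 38.

38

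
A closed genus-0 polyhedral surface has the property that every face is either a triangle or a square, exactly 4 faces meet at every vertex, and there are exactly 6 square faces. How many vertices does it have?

Let x be the number of triangles; then F = 6 + x.
Edge–face incidences: 2E = 4·6 + 3·x = 24 + 3x.
Every vertex has degree 4, so 4V = 2E.
Euler: V − E + F = 2 ⇒ (2E)/4 − E + (6 + x) = 2.
Multiply by 8: 2·(2E) − 4·(2E) + 8·(6 + x) = 16, i.e. 48 + 8x − 2·(24 + 3x) = 16.
Collecting terms: 2x = 16, so x = 8.
Then 2E = 24 + 3·8 = 48, so E = 24, V = 2E/4 = 12, F = 6 + 8 = 14.

12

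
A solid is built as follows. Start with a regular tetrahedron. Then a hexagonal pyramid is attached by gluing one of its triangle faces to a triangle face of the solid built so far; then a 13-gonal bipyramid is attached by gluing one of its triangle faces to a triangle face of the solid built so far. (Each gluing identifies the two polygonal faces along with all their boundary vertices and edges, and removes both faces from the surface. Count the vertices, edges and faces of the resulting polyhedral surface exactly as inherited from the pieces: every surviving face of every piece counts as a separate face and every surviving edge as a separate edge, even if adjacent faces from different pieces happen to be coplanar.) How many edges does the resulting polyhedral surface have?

A regular tetrahedron: V=4, E=6, F=4.
Attach a hexagonal pyramid (V=7, E=12, F=7) along a 3-gon: merge 3 vertices and 3 edges, delete both glued faces → V=8, E=15, F=9.
Attach a 13-gonal bipyramid (V=15, E=39, F=26) along a 3-gon: merge 3 vertices and 3 edges, delete both glued faces → V=20, E=51, F=33.
Check: V − E + F = 20 − 51 + 33 = 2.

51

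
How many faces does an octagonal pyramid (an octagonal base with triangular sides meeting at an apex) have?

A pyramid on an n-gon base has one n-gon and n triangles: V = 8 + 1 = 9, E = 2·8 = 16, F = 8 + 1 = 9.

9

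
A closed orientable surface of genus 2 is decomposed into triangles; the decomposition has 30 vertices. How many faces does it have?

64

χ = 2 − 2·2 = -2, and every face is a triangle so 3F = 2E.
V − E + F = -2 with E = 3F/2 gives 30 − (3/2 − 1)·F = -2, so F = 64 and E = 96.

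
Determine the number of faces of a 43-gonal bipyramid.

A bipyramid over an n-gon has 2n triangular faces and n + 2 vertices: V = 43 + 2 = 45, E = 3·43 = 129, F = 2·43 = 86.

86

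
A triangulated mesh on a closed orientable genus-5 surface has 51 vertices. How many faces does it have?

χ = 2 − 2·5 = -8, and every face is a triangle so 3F = 2E.
V − E + F = -8 with E = 3F/2 gives 51 − (3/2 − 1)·F = -8, so F = 118 and E = 177.

118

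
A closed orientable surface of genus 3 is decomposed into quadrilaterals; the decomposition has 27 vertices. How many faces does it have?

31

χ = 2 − 2·3 = -4, and every face is a square so 4F = 2E.
V − E + F = -4 with E = 4F/2 gives 27 − (4/2 − 1)·F = -4, so F = 31 and E = 62.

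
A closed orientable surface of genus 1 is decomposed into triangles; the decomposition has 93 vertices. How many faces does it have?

χ = 2 − 2·1 = 0, and every face is a triangle so 3F = 2E.
V − E + F = 0 with E = 3F/2 gives 93 − (3/2 − 1)·F = 0, so F = 186 and E = 279.

186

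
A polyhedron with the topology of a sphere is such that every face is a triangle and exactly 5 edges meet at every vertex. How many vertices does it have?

Each face has 3 edges and each edge borders two faces, so 2E = 3F.
Each vertex has degree 5, so 5V = 2E and hence V = 3F/5.
Euler: V − E + F = 2 ⇒ (3F/5) − (3F/2) + F = 2.
Multiply by 10: (6 − 15 + 10)F = 20, i.e. 1F = 20.
So F = 20, E = 3·20/2 = 30, V = 3·20/5 = 12.

12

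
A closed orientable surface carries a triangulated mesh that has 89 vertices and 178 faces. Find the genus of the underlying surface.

1

Every face is a triangle, so 2E = 3·178 = 534, giving E = 267.
χ = V − E + F = 89 − 267 + 178 = 0.
For a closed orientable surface χ = 2 − 2g, so g = (2 − (0))/2 = 1.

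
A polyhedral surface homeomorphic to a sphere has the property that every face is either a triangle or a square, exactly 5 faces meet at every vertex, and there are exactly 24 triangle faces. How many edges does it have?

Let x be the number of squares; then F = 24 + x.
Edge–face incidences: 2E = 3·24 + 4·x = 72 + 4x.
Every vertex has degree 5, so 5V = 2E.
Euler: V − E + F = 2 ⇒ (2E)/5 − E + (24 + x) = 2.
Multiply by 10: 2·(2E) − 5·(2E) + 10·(24 + x) = 20, i.e. 240 + 10x − 3·(72 + 4x) = 20.
Collecting terms: −2x + 24 = 20, so −2x = −4, so x = 2.
Then 2E = 72 + 4·2 = 80, so E = 40, V = 2E/5 = 16, F = 24 + 2 = 26.

40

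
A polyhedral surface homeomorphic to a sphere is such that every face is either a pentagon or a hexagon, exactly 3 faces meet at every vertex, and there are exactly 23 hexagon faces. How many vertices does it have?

66

Let x be the number of pentagons; then F = 23 + x.
Edge–face incidences: 2E = 6·23 + 5·x = 138 + 5x.
Every vertex has degree 3, so 3V = 2E.
Euler: V − E + F = 2 ⇒ (2E)/3 − E + (23 + x) = 2.
Multiply by 6: 2·(2E) − 3·(2E) + 6·(23 + x) = 12, i.e. 138 + 6x − (138 + 5x) = 12.
Collecting terms: x = 12.
Then 2E = 138 + 5·12 = 198, so E = 99, V = 2E/3 = 66, F = 23 + 12 = 35.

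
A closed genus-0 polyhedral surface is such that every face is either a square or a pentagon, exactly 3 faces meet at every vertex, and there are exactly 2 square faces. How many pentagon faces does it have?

8

Let x be the number of pentagons; then F = 2 + x.
Edge–face incidences: 2E = 4·2 + 5·x = 8 + 5x.
Every vertex has degree 3, so 3V = 2E.
Euler: V − E + F = 2 ⇒ (2E)/3 − E + (2 + x) = 2.
Multiply by 6: 2·(2E) − 3·(2E) + 6·(2 + x) = 12, i.e. 12 + 6x − (8 + 5x) = 12.
Collecting terms: x + 4 = 12, so x = 8.
Then 2E = 8 + 5·8 = 48, so E = 24, V = 2E/3 = 16, F = 2 + 8 = 10.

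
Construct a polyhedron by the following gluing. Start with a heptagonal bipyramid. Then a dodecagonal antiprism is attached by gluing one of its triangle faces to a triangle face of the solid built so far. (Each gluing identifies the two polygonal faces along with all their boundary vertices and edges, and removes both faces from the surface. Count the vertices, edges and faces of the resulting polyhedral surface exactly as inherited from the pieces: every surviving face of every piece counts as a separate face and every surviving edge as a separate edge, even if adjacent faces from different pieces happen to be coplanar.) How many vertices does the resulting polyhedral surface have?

A heptagonal bipyramid: V=9, E=21, F=14.
Attach a dodecagonal antiprism (V=24, E=48, F=26) along a 3-gon: merge 3 vertices and 3 edges, delete both glued faces → V=30, E=66, F=38.
Check: V − E + F = 30 − 66 + 38 = 2.

30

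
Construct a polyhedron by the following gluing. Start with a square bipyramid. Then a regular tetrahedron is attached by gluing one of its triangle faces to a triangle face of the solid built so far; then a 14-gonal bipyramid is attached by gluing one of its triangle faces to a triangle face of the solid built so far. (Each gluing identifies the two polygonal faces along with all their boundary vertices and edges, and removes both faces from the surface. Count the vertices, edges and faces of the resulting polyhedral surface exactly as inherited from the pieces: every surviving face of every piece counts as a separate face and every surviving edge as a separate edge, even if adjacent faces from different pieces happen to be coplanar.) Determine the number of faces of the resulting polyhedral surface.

A square bipyramid: V=6, E=12, F=8.
Attach a regular tetrahedron (V=4, E=6, F=4) along a 3-gon: merge 3 vertices and 3 edges, delete both glued faces → V=7, E=15, F=10.
Attach a 14-gonal bipyramid (V=16, E=42, F=28) along a 3-gon: merge 3 vertices and 3 edges, delete both glued faces → V=20, E=54, F=36.
Check: V − E + F = 20 − 54 + 36 = 2.

36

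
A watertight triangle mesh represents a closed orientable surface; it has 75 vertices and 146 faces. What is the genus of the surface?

Every face is a triangle, so 2E = 3·146 = 438, giving E = 219.
χ = V − E + F = 75 − 219 + 146 = 2.
For a closed orientable surface χ = 2 − 2g, so g = (2 − (2))/2 = 0.

0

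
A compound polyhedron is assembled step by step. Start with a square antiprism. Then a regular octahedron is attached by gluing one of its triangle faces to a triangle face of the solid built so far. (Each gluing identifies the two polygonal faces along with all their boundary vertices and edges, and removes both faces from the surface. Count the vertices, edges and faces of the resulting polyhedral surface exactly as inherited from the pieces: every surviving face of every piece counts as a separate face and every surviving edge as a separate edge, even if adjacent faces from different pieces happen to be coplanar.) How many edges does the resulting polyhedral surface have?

A square antiprism: V=8, E=16, F=10.
Attach a regular octahedron (V=6, E=12, F=8) along a 3-gon: merge 3 vertices and 3 edges, delete both glued faces → V=11, E=25, F=16.
Check: V − E + F = 11 − 25 + 16 = 2.

25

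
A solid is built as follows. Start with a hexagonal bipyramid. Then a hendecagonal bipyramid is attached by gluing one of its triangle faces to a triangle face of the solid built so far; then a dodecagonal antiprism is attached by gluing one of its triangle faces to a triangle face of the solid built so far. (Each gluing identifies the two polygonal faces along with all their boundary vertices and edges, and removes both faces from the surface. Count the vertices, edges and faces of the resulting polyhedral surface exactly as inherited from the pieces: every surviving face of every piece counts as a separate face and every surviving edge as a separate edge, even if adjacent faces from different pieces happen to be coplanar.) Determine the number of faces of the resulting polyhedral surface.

56

A hexagonal bipyramid: V=8, E=18, F=12.
Attach a hendecagonal bipyramid (V=13, E=33, F=22) along a 3-gon: merge 3 vertices and 3 edges, delete both glued faces → V=18, E=48, F=32.
Attach a dodecagonal antiprism (V=24, E=48, F=26) along a 3-gon: merge 3 vertices and 3 edges, delete both glued faces → V=39, E=93, F=56.
Check: V − E + F = 39 − 93 + 56 = 2.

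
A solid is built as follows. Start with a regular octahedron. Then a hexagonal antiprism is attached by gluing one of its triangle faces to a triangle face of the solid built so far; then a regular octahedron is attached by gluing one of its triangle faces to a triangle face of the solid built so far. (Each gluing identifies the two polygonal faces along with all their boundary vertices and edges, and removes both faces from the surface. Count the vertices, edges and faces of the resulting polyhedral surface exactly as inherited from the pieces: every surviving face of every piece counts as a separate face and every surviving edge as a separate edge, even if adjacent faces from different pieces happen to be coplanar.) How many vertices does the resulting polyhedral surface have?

18

A regular octahedron: V=6, E=12, F=8.
Attach a hexagonal antiprism (V=12, E=24, F=14) along a 3-gon: merge 3 vertices and 3 edges, delete both glued faces → V=15, E=33, F=20.
Attach a regular octahedron (V=6, E=12, F=8) along a 3-gon: merge 3 vertices and 3 edges, delete both glued faces → V=18, E=42, F=26.
Check: V − E + F = 18 − 42 + 26 = 2.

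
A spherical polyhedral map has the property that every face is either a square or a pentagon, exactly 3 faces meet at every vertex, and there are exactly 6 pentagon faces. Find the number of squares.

3

Let x be the number of squares; then F = 6 + x.
Edge–face incidences: 2E = 5·6 + 4·x = 30 + 4x.
Every vertex has degree 3, so 3V = 2E.
Euler: V − E + F = 2 ⇒ (2E)/3 − E + (6 + x) = 2.
Multiply by 6: 2·(2E) − 3·(2E) + 6·(6 + x) = 12, i.e. 36 + 6x − (30 + 4x) = 12.
Collecting terms: 2x + 6 = 12, so 2x = 6, so x = 3.
Then 2E = 30 + 4·3 = 42, so E = 21, V = 2E/3 = 14, F = 6 + 3 = 9.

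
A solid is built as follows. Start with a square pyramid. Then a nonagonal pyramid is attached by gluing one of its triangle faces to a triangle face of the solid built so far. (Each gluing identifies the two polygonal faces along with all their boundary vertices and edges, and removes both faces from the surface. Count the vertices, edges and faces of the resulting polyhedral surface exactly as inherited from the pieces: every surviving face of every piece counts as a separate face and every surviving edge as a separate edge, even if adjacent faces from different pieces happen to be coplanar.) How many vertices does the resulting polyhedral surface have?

12

A square pyramid: V=5, E=8, F=5.
Attach a nonagonal pyramid (V=10, E=18, F=10) along a 3-gon: merge 3 vertices and 3 edges, delete both glued faces → V=12, E=23, F=13.
Check: V − E + F = 12 − 23 + 13 = 2.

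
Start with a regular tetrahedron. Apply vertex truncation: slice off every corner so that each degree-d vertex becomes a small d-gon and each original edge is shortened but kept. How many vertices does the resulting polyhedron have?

The base solid has V = 4, E = 6, F = 4.
Truncation replaces each original edge-end by a new vertex, so V′ = 2E = 12.
Each original edge survives, and each old vertex of degree d contributes d new edges; summing degrees gives Σd = 2E, so E′ = E + 2E = 3E = 18.
Each original face survives and each original vertex becomes one new face: F′ = F + V = 8.

12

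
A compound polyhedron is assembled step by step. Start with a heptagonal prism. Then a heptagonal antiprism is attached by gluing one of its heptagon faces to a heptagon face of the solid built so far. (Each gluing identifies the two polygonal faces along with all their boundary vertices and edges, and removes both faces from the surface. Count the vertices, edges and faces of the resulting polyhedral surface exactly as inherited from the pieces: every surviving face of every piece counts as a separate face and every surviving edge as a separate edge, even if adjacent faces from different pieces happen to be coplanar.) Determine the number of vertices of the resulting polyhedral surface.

21

A heptagonal prism: V=14, E=21, F=9.
Attach a heptagonal antiprism (V=14, E=28, F=16) along a 7-gon: merge 7 vertices and 7 edges, delete both glued faces → V=21, E=42, F=23.
Check: V − E + F = 21 − 42 + 23 = 2.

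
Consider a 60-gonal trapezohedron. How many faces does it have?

120

The n-trapezohedron (dual of the n-antiprism) has V = 2·60 + 2 = 122, E = 4·60 = 240, F = 2·60 = 120.
Check: V − E + F = 122 − 240 + 120 = 2.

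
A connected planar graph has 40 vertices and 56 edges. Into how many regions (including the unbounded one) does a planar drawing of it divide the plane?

18

Euler's formula for a connected plane graph: V − E + F = 2, so F = 2 − 40 + 56 = 18.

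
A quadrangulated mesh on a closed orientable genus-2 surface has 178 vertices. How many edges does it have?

360

χ = 2 − 2·2 = -2, and every face is a square so 4F = 2E.
V − E + F = -2 with E = 4F/2 gives 178 − (4/2 − 1)·F = -2, so F = 180 and E = 360.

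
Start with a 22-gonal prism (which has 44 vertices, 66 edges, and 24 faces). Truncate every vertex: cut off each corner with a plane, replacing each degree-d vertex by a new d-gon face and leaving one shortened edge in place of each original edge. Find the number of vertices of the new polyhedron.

Truncation replaces each original edge-end by a new vertex, so V′ = 2E = 132.
Each original edge survives, and each old vertex of degree d contributes d new edges; summing degrees gives Σd = 2E, so E′ = E + 2E = 3E = 198.
Each original face survives and each original vertex becomes one new face: F′ = F + V = 68.

132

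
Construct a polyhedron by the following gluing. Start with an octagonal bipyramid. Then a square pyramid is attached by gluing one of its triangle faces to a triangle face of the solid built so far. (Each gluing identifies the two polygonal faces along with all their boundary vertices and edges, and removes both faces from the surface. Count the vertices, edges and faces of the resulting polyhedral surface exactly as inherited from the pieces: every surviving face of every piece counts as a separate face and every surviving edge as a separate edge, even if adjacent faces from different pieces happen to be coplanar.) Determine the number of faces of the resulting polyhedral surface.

An octagonal bipyramid: V=10, E=24, F=16.
Attach a square pyramid (V=5, E=8, F=5) along a 3-gon: merge 3 vertices and 3 edges, delete both glued faces → V=12, E=29, F=19.
Check: V − E + F = 12 − 29 + 19 = 2.

19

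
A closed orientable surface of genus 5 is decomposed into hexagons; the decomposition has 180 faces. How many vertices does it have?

352

χ = 2 − 2·5 = -8, and every face is a hexagon so 6F = 2E.
E = 6·180/2 = 540. Then V = -8 + E − F = -8 + 540 − 180 = 352.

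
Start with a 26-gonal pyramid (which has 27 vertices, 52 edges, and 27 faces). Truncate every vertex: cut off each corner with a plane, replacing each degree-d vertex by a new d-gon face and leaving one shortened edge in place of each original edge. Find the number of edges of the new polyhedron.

Truncation replaces each original edge-end by a new vertex, so V′ = 2E = 104.
Each original edge survives, and each old vertex of degree d contributes d new edges; summing degrees gives Σd = 2E, so E′ = E + 2E = 3E = 156.
Each original face survives and each original vertex becomes one new face: F′ = F + V = 54.

156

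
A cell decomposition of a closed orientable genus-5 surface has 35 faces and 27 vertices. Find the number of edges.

70

For a closed orientable surface of genus 5, χ = 2 − 2·5 = -8.
E = V + F − (-8) = 27 + 35 − (-8) = 70.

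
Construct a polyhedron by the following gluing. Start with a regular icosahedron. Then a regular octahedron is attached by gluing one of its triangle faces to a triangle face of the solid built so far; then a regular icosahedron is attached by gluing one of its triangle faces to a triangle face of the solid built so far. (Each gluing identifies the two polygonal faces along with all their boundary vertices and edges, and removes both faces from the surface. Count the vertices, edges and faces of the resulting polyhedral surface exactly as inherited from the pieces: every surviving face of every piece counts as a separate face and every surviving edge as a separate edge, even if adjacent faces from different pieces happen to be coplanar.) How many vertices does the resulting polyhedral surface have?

24

A regular icosahedron: V=12, E=30, F=20.
Attach a regular octahedron (V=6, E=12, F=8) along a 3-gon: merge 3 vertices and 3 edges, delete both glued faces → V=15, E=39, F=26.
Attach a regular icosahedron (V=12, E=30, F=20) along a 3-gon: merge 3 vertices and 3 edges, delete both glued faces → V=24, E=66, F=44.
Check: V − E + F = 24 − 66 + 44 = 2.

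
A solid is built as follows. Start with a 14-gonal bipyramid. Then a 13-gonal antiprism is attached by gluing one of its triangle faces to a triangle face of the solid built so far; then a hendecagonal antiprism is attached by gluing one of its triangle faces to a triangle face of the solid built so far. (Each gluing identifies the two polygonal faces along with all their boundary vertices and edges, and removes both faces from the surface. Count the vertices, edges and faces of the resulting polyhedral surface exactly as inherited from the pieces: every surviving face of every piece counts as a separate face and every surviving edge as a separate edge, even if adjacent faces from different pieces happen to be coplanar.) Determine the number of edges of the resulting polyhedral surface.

A 14-gonal bipyramid: V=16, E=42, F=28.
Attach a 13-gonal antiprism (V=26, E=52, F=28) along a 3-gon: merge 3 vertices and 3 edges, delete both glued faces → V=39, E=91, F=54.
Attach a hendecagonal antiprism (V=22, E=44, F=24) along a 3-gon: merge 3 vertices and 3 edges, delete both glued faces → V=58, E=132, F=76.
Check: V − E + F = 58 − 132 + 76 = 2.

132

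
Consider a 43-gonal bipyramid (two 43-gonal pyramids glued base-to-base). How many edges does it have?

129

A bipyramid over an n-gon has 2n triangular faces and n + 2 vertices: V = 43 + 2 = 45, E = 3·43 = 129, F = 2·43 = 86.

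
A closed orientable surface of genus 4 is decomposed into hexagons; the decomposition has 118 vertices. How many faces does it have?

62

χ = 2 − 2·4 = -6, and every face is a hexagon so 6F = 2E.
V − E + F = -6 with E = 6F/2 gives 118 − (6/2 − 1)·F = -6, so F = 62 and E = 186.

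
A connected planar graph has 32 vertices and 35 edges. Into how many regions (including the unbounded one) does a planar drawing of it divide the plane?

5

Euler's formula for a connected plane graph: V − E + F = 2, so F = 2 − 32 + 35 = 5.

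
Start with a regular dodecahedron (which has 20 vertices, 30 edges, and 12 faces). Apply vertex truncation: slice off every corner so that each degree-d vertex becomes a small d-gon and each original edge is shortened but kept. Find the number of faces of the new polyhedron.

32

Truncation replaces each original edge-end by a new vertex, so V′ = 2E = 60.
Each original edge survives, and each old vertex of degree d contributes d new edges; summing degrees gives Σd = 2E, so E′ = E + 2E = 3E = 90.
Each original face survives and each original vertex becomes one new face: F′ = F + V = 32.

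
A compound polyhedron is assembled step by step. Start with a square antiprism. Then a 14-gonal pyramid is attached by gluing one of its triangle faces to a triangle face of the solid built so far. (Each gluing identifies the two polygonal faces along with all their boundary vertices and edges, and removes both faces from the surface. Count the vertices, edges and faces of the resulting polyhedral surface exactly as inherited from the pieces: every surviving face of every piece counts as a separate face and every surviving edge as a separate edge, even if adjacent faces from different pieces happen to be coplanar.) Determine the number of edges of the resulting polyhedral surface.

A square antiprism: V=8, E=16, F=10.
Attach a 14-gonal pyramid (V=15, E=28, F=15) along a 3-gon: merge 3 vertices and 3 edges, delete both glued faces → V=20, E=41, F=23.
Check: V − E + F = 20 − 41 + 23 = 2.

41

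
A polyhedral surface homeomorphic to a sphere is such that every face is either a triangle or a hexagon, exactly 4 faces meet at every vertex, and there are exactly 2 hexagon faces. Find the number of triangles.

12

Let x be the number of triangles; then F = 2 + x.
Edge–face incidences: 2E = 6·2 + 3·x = 12 + 3x.
Every vertex has degree 4, so 4V = 2E.
Euler: V − E + F = 2 ⇒ (2E)/4 − E + (2 + x) = 2.
Multiply by 8: 2·(2E) − 4·(2E) + 8·(2 + x) = 16, i.e. 16 + 8x − 2·(12 + 3x) = 16.
Collecting terms: 2x − 8 = 16, so 2x = 24, so x = 12.
Then 2E = 12 + 3·12 = 48, so E = 24, V = 2E/4 = 12, F = 2 + 12 = 14.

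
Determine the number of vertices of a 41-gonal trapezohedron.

84

The n-trapezohedron (dual of the n-antiprism) has V = 2·41 + 2 = 84, E = 4·41 = 164, F = 2·41 = 82.
Check: V − E + F = 84 − 164 + 82 = 2.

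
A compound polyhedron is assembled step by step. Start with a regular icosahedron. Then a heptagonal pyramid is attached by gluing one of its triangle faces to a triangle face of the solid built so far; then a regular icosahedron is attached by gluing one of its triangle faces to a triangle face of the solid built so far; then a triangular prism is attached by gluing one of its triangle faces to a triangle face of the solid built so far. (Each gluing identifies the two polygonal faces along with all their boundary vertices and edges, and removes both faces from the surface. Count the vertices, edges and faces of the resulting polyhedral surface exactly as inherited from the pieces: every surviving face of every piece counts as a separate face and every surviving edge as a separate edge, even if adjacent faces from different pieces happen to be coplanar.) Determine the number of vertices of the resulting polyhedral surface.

A regular icosahedron: V=12, E=30, F=20.
Attach a heptagonal pyramid (V=8, E=14, F=8) along a 3-gon: merge 3 vertices and 3 edges, delete both glued faces → V=17, E=41, F=26.
Attach a regular icosahedron (V=12, E=30, F=20) along a 3-gon: merge 3 vertices and 3 edges, delete both glued faces → V=26, E=68, F=44.
Attach a triangular prism (V=6, E=9, F=5) along a 3-gon: merge 3 vertices and 3 edges, delete both glued faces → V=29, E=74, F=47.
Check: V − E + F = 29 − 74 + 47 = 2.

29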